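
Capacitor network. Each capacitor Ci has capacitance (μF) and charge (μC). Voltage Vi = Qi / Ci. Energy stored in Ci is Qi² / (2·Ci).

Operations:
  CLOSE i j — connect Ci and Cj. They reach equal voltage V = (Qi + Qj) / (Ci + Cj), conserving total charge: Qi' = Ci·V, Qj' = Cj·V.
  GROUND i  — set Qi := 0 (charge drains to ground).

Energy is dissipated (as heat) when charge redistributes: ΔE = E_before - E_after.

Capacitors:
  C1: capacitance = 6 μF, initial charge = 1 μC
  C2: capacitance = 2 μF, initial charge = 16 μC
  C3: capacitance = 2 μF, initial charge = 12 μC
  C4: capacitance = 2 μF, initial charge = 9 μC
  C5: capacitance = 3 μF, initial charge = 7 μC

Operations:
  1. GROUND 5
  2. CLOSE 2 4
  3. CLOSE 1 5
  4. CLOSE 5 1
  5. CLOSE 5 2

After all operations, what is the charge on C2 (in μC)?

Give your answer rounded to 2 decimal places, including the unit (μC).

Answer: 5.13 μC

Derivation:
Initial: C1(6μF, Q=1μC, V=0.17V), C2(2μF, Q=16μC, V=8.00V), C3(2μF, Q=12μC, V=6.00V), C4(2μF, Q=9μC, V=4.50V), C5(3μF, Q=7μC, V=2.33V)
Op 1: GROUND 5: Q5=0; energy lost=8.167
Op 2: CLOSE 2-4: Q_total=25.00, C_total=4.00, V=6.25; Q2=12.50, Q4=12.50; dissipated=6.125
Op 3: CLOSE 1-5: Q_total=1.00, C_total=9.00, V=0.11; Q1=0.67, Q5=0.33; dissipated=0.028
Op 4: CLOSE 5-1: Q_total=1.00, C_total=9.00, V=0.11; Q5=0.33, Q1=0.67; dissipated=0.000
Op 5: CLOSE 5-2: Q_total=12.83, C_total=5.00, V=2.57; Q5=7.70, Q2=5.13; dissipated=22.612
Final charges: Q1=0.67, Q2=5.13, Q3=12.00, Q4=12.50, Q5=7.70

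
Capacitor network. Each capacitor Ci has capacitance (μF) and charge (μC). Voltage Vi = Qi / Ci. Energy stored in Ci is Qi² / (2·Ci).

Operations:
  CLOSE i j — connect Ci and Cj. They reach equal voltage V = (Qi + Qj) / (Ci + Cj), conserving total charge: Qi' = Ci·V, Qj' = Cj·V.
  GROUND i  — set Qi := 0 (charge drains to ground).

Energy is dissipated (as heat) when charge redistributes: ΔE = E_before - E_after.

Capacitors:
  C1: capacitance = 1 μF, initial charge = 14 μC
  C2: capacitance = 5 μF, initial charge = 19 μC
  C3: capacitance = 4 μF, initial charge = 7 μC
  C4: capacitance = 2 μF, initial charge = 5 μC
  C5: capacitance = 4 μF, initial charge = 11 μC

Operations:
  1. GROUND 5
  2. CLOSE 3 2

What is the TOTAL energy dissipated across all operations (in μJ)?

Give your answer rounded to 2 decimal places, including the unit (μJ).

Answer: 19.79 μJ

Derivation:
Initial: C1(1μF, Q=14μC, V=14.00V), C2(5μF, Q=19μC, V=3.80V), C3(4μF, Q=7μC, V=1.75V), C4(2μF, Q=5μC, V=2.50V), C5(4μF, Q=11μC, V=2.75V)
Op 1: GROUND 5: Q5=0; energy lost=15.125
Op 2: CLOSE 3-2: Q_total=26.00, C_total=9.00, V=2.89; Q3=11.56, Q2=14.44; dissipated=4.669
Total dissipated: 19.794 μJ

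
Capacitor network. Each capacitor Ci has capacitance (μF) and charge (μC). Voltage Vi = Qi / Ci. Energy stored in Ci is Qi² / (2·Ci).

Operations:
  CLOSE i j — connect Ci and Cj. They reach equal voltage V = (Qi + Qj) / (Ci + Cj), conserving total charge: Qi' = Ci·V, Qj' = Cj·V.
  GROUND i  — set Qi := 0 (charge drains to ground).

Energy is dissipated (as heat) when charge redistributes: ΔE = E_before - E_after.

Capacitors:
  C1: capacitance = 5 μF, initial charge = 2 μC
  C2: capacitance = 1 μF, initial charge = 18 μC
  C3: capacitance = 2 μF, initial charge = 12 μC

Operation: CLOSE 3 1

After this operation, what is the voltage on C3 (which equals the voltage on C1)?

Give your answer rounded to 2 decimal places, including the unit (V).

Answer: 2.00 V

Derivation:
Initial: C1(5μF, Q=2μC, V=0.40V), C2(1μF, Q=18μC, V=18.00V), C3(2μF, Q=12μC, V=6.00V)
Op 1: CLOSE 3-1: Q_total=14.00, C_total=7.00, V=2.00; Q3=4.00, Q1=10.00; dissipated=22.400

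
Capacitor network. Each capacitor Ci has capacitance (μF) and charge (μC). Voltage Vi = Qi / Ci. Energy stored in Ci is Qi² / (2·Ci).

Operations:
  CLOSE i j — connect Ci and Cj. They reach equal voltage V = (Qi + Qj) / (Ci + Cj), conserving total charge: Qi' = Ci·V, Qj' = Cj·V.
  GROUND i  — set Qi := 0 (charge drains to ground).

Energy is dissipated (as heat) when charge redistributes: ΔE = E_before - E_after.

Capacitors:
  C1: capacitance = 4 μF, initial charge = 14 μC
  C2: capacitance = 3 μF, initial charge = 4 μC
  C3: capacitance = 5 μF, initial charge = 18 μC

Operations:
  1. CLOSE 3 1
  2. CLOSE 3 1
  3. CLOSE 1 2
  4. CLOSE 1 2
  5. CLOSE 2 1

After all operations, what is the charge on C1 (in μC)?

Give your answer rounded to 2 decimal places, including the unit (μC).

Initial: C1(4μF, Q=14μC, V=3.50V), C2(3μF, Q=4μC, V=1.33V), C3(5μF, Q=18μC, V=3.60V)
Op 1: CLOSE 3-1: Q_total=32.00, C_total=9.00, V=3.56; Q3=17.78, Q1=14.22; dissipated=0.011
Op 2: CLOSE 3-1: Q_total=32.00, C_total=9.00, V=3.56; Q3=17.78, Q1=14.22; dissipated=0.000
Op 3: CLOSE 1-2: Q_total=18.22, C_total=7.00, V=2.60; Q1=10.41, Q2=7.81; dissipated=4.233
Op 4: CLOSE 1-2: Q_total=18.22, C_total=7.00, V=2.60; Q1=10.41, Q2=7.81; dissipated=0.000
Op 5: CLOSE 2-1: Q_total=18.22, C_total=7.00, V=2.60; Q2=7.81, Q1=10.41; dissipated=0.000
Final charges: Q1=10.41, Q2=7.81, Q3=17.78

Answer: 10.41 μC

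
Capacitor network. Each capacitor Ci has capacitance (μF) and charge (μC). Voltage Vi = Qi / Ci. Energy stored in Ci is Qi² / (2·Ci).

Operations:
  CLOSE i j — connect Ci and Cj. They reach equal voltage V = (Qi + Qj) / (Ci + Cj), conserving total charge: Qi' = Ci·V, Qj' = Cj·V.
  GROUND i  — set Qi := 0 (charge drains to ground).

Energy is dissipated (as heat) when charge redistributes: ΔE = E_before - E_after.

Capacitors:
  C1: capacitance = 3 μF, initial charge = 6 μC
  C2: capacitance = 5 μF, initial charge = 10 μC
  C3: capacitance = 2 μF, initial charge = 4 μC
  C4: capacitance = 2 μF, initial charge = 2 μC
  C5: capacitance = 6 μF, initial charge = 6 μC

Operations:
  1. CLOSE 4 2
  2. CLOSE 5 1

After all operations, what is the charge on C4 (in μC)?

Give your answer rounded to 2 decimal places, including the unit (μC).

Answer: 3.43 μC

Derivation:
Initial: C1(3μF, Q=6μC, V=2.00V), C2(5μF, Q=10μC, V=2.00V), C3(2μF, Q=4μC, V=2.00V), C4(2μF, Q=2μC, V=1.00V), C5(6μF, Q=6μC, V=1.00V)
Op 1: CLOSE 4-2: Q_total=12.00, C_total=7.00, V=1.71; Q4=3.43, Q2=8.57; dissipated=0.714
Op 2: CLOSE 5-1: Q_total=12.00, C_total=9.00, V=1.33; Q5=8.00, Q1=4.00; dissipated=1.000
Final charges: Q1=4.00, Q2=8.57, Q3=4.00, Q4=3.43, Q5=8.00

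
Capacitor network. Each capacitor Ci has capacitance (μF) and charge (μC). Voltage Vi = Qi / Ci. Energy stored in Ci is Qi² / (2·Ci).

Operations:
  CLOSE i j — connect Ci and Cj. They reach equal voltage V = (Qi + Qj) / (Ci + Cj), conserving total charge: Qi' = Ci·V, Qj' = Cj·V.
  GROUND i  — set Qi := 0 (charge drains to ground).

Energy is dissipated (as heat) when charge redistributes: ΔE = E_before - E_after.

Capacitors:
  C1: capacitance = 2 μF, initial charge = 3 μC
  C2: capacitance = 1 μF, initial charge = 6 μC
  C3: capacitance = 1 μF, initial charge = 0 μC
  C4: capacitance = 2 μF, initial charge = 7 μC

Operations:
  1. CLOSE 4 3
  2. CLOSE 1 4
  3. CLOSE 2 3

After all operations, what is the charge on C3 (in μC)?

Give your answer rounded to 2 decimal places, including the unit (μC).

Answer: 4.17 μC

Derivation:
Initial: C1(2μF, Q=3μC, V=1.50V), C2(1μF, Q=6μC, V=6.00V), C3(1μF, Q=0μC, V=0.00V), C4(2μF, Q=7μC, V=3.50V)
Op 1: CLOSE 4-3: Q_total=7.00, C_total=3.00, V=2.33; Q4=4.67, Q3=2.33; dissipated=4.083
Op 2: CLOSE 1-4: Q_total=7.67, C_total=4.00, V=1.92; Q1=3.83, Q4=3.83; dissipated=0.347
Op 3: CLOSE 2-3: Q_total=8.33, C_total=2.00, V=4.17; Q2=4.17, Q3=4.17; dissipated=3.361
Final charges: Q1=3.83, Q2=4.17, Q3=4.17, Q4=3.83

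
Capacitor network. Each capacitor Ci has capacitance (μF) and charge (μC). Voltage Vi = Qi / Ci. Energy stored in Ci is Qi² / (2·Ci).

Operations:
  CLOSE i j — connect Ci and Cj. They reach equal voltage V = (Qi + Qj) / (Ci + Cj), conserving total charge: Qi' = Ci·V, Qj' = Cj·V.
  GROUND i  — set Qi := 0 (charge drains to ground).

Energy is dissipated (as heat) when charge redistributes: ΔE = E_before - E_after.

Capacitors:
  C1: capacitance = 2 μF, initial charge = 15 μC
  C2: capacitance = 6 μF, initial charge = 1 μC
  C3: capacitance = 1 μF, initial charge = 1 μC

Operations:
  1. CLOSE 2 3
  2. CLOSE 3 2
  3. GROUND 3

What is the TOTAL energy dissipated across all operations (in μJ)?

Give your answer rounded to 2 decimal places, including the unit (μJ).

Answer: 0.34 μJ

Derivation:
Initial: C1(2μF, Q=15μC, V=7.50V), C2(6μF, Q=1μC, V=0.17V), C3(1μF, Q=1μC, V=1.00V)
Op 1: CLOSE 2-3: Q_total=2.00, C_total=7.00, V=0.29; Q2=1.71, Q3=0.29; dissipated=0.298
Op 2: CLOSE 3-2: Q_total=2.00, C_total=7.00, V=0.29; Q3=0.29, Q2=1.71; dissipated=0.000
Op 3: GROUND 3: Q3=0; energy lost=0.041
Total dissipated: 0.338 μJ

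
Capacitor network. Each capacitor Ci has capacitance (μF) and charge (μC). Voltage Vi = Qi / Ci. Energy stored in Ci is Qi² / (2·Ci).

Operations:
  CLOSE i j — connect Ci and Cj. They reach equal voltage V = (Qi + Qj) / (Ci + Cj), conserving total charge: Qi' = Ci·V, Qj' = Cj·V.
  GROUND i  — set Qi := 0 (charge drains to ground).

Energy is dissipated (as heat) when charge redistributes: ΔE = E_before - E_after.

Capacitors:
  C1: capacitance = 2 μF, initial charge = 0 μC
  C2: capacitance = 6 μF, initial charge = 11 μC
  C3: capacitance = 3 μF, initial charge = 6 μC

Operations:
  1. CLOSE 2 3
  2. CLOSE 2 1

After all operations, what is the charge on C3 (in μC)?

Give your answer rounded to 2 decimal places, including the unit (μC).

Initial: C1(2μF, Q=0μC, V=0.00V), C2(6μF, Q=11μC, V=1.83V), C3(3μF, Q=6μC, V=2.00V)
Op 1: CLOSE 2-3: Q_total=17.00, C_total=9.00, V=1.89; Q2=11.33, Q3=5.67; dissipated=0.028
Op 2: CLOSE 2-1: Q_total=11.33, C_total=8.00, V=1.42; Q2=8.50, Q1=2.83; dissipated=2.676
Final charges: Q1=2.83, Q2=8.50, Q3=5.67

Answer: 5.67 μC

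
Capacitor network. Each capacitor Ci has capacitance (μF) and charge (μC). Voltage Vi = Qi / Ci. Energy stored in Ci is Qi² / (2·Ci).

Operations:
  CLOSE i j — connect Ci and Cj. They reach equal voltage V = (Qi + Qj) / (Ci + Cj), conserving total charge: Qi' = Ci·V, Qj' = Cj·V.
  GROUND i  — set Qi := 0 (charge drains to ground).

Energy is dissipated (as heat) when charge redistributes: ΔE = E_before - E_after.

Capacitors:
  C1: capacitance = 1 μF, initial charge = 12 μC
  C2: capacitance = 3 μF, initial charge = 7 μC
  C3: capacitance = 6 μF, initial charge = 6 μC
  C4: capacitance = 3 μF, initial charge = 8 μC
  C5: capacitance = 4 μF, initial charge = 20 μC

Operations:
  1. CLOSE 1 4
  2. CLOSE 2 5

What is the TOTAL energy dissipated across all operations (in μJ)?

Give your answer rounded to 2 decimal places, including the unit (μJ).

Initial: C1(1μF, Q=12μC, V=12.00V), C2(3μF, Q=7μC, V=2.33V), C3(6μF, Q=6μC, V=1.00V), C4(3μF, Q=8μC, V=2.67V), C5(4μF, Q=20μC, V=5.00V)
Op 1: CLOSE 1-4: Q_total=20.00, C_total=4.00, V=5.00; Q1=5.00, Q4=15.00; dissipated=32.667
Op 2: CLOSE 2-5: Q_total=27.00, C_total=7.00, V=3.86; Q2=11.57, Q5=15.43; dissipated=6.095
Total dissipated: 38.762 μJ

Answer: 38.76 μJ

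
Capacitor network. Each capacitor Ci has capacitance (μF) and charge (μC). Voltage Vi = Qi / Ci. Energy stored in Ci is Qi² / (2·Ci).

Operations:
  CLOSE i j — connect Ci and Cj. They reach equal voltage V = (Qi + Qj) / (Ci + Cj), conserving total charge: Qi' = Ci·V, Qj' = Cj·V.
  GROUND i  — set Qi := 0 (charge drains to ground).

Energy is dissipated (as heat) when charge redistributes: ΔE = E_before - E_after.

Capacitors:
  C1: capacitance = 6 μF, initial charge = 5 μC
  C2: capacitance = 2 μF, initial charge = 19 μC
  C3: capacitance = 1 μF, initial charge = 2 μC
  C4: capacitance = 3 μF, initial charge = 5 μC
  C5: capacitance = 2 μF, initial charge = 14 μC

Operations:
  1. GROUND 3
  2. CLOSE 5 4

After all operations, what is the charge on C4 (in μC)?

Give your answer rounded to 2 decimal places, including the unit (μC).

Answer: 11.40 μC

Derivation:
Initial: C1(6μF, Q=5μC, V=0.83V), C2(2μF, Q=19μC, V=9.50V), C3(1μF, Q=2μC, V=2.00V), C4(3μF, Q=5μC, V=1.67V), C5(2μF, Q=14μC, V=7.00V)
Op 1: GROUND 3: Q3=0; energy lost=2.000
Op 2: CLOSE 5-4: Q_total=19.00, C_total=5.00, V=3.80; Q5=7.60, Q4=11.40; dissipated=17.067
Final charges: Q1=5.00, Q2=19.00, Q3=0.00, Q4=11.40, Q5=7.60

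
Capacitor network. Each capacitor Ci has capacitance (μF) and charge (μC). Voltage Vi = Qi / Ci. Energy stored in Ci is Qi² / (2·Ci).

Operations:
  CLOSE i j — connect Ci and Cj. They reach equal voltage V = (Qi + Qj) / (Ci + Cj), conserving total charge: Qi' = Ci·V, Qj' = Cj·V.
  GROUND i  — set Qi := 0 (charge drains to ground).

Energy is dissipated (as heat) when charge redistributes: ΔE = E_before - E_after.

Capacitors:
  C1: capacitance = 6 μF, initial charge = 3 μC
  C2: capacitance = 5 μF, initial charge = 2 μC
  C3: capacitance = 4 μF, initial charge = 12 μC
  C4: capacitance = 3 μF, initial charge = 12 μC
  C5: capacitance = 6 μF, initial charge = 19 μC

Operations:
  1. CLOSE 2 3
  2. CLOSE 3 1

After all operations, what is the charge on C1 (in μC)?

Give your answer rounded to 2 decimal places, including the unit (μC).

Initial: C1(6μF, Q=3μC, V=0.50V), C2(5μF, Q=2μC, V=0.40V), C3(4μF, Q=12μC, V=3.00V), C4(3μF, Q=12μC, V=4.00V), C5(6μF, Q=19μC, V=3.17V)
Op 1: CLOSE 2-3: Q_total=14.00, C_total=9.00, V=1.56; Q2=7.78, Q3=6.22; dissipated=7.511
Op 2: CLOSE 3-1: Q_total=9.22, C_total=10.00, V=0.92; Q3=3.69, Q1=5.53; dissipated=1.337
Final charges: Q1=5.53, Q2=7.78, Q3=3.69, Q4=12.00, Q5=19.00

Answer: 5.53 μC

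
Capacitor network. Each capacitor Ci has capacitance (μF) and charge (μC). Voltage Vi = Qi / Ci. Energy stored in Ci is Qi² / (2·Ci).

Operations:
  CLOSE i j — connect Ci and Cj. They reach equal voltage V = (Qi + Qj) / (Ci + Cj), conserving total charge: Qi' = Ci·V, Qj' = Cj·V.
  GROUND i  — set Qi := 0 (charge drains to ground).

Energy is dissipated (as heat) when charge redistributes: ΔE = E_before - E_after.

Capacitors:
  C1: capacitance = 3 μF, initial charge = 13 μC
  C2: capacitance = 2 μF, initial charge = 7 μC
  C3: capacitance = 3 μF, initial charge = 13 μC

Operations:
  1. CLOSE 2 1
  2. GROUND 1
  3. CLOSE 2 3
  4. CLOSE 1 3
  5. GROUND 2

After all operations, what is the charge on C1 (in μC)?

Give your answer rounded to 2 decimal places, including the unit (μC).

Initial: C1(3μF, Q=13μC, V=4.33V), C2(2μF, Q=7μC, V=3.50V), C3(3μF, Q=13μC, V=4.33V)
Op 1: CLOSE 2-1: Q_total=20.00, C_total=5.00, V=4.00; Q2=8.00, Q1=12.00; dissipated=0.417
Op 2: GROUND 1: Q1=0; energy lost=24.000
Op 3: CLOSE 2-3: Q_total=21.00, C_total=5.00, V=4.20; Q2=8.40, Q3=12.60; dissipated=0.067
Op 4: CLOSE 1-3: Q_total=12.60, C_total=6.00, V=2.10; Q1=6.30, Q3=6.30; dissipated=13.230
Op 5: GROUND 2: Q2=0; energy lost=17.640
Final charges: Q1=6.30, Q2=0.00, Q3=6.30

Answer: 6.30 μC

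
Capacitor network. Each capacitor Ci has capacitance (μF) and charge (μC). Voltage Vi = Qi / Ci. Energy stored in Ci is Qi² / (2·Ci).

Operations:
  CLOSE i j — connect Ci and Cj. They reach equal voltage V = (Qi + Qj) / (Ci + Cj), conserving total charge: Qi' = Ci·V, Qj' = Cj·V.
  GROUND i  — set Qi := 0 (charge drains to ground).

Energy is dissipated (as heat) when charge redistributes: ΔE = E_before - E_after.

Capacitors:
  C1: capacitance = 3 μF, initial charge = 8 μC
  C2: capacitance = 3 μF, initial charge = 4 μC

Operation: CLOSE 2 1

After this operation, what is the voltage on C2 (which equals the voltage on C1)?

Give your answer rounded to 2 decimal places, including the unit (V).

Answer: 2.00 V

Derivation:
Initial: C1(3μF, Q=8μC, V=2.67V), C2(3μF, Q=4μC, V=1.33V)
Op 1: CLOSE 2-1: Q_total=12.00, C_total=6.00, V=2.00; Q2=6.00, Q1=6.00; dissipated=1.333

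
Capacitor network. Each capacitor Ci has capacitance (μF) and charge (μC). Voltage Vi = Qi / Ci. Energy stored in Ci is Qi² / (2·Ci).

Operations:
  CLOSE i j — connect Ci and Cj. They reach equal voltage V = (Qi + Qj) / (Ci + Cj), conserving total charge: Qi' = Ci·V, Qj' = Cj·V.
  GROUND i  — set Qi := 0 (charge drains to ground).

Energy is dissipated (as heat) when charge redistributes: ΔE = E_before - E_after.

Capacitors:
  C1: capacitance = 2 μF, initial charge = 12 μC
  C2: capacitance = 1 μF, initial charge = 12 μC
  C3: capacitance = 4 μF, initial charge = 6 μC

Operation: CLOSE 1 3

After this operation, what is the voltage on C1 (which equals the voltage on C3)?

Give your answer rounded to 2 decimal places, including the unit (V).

Answer: 3.00 V

Derivation:
Initial: C1(2μF, Q=12μC, V=6.00V), C2(1μF, Q=12μC, V=12.00V), C3(4μF, Q=6μC, V=1.50V)
Op 1: CLOSE 1-3: Q_total=18.00, C_total=6.00, V=3.00; Q1=6.00, Q3=12.00; dissipated=13.500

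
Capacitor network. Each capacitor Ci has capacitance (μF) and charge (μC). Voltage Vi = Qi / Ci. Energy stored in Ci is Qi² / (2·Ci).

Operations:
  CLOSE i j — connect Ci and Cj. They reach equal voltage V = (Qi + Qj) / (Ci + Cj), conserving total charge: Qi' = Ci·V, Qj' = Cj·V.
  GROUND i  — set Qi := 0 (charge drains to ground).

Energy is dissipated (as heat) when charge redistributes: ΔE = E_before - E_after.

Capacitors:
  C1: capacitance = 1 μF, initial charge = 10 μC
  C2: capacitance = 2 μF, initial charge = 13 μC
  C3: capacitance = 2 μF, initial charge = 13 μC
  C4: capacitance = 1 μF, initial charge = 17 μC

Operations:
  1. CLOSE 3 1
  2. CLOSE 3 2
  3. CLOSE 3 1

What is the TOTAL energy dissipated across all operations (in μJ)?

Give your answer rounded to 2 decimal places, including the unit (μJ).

Answer: 4.88 μJ

Derivation:
Initial: C1(1μF, Q=10μC, V=10.00V), C2(2μF, Q=13μC, V=6.50V), C3(2μF, Q=13μC, V=6.50V), C4(1μF, Q=17μC, V=17.00V)
Op 1: CLOSE 3-1: Q_total=23.00, C_total=3.00, V=7.67; Q3=15.33, Q1=7.67; dissipated=4.083
Op 2: CLOSE 3-2: Q_total=28.33, C_total=4.00, V=7.08; Q3=14.17, Q2=14.17; dissipated=0.681
Op 3: CLOSE 3-1: Q_total=21.83, C_total=3.00, V=7.28; Q3=14.56, Q1=7.28; dissipated=0.113
Total dissipated: 4.877 μJ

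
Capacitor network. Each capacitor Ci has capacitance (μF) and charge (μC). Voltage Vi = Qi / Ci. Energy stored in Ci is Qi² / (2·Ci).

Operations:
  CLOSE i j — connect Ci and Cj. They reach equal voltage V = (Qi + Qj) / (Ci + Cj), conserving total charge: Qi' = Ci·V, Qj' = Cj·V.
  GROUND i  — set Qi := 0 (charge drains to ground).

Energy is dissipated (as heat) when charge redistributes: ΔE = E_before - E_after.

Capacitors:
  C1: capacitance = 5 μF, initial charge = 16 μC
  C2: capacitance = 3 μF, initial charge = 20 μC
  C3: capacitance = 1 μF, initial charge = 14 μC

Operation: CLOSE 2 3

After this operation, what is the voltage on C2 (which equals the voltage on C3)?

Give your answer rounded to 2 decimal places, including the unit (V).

Answer: 8.50 V

Derivation:
Initial: C1(5μF, Q=16μC, V=3.20V), C2(3μF, Q=20μC, V=6.67V), C3(1μF, Q=14μC, V=14.00V)
Op 1: CLOSE 2-3: Q_total=34.00, C_total=4.00, V=8.50; Q2=25.50, Q3=8.50; dissipated=20.167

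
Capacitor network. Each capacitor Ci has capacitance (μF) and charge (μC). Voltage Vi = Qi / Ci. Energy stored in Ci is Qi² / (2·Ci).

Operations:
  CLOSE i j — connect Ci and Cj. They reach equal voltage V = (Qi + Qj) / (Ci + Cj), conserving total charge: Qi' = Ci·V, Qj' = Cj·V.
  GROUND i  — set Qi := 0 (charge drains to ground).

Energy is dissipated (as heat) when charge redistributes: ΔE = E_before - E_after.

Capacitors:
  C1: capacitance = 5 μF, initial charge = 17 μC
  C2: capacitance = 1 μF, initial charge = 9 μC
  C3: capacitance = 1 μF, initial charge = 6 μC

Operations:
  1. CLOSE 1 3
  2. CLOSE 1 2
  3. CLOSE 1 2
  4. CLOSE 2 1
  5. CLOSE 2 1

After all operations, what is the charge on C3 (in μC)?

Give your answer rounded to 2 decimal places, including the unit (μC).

Answer: 3.83 μC

Derivation:
Initial: C1(5μF, Q=17μC, V=3.40V), C2(1μF, Q=9μC, V=9.00V), C3(1μF, Q=6μC, V=6.00V)
Op 1: CLOSE 1-3: Q_total=23.00, C_total=6.00, V=3.83; Q1=19.17, Q3=3.83; dissipated=2.817
Op 2: CLOSE 1-2: Q_total=28.17, C_total=6.00, V=4.69; Q1=23.47, Q2=4.69; dissipated=11.123
Op 3: CLOSE 1-2: Q_total=28.17, C_total=6.00, V=4.69; Q1=23.47, Q2=4.69; dissipated=0.000
Op 4: CLOSE 2-1: Q_total=28.17, C_total=6.00, V=4.69; Q2=4.69, Q1=23.47; dissipated=0.000
Op 5: CLOSE 2-1: Q_total=28.17, C_total=6.00, V=4.69; Q2=4.69, Q1=23.47; dissipated=0.000
Final charges: Q1=23.47, Q2=4.69, Q3=3.83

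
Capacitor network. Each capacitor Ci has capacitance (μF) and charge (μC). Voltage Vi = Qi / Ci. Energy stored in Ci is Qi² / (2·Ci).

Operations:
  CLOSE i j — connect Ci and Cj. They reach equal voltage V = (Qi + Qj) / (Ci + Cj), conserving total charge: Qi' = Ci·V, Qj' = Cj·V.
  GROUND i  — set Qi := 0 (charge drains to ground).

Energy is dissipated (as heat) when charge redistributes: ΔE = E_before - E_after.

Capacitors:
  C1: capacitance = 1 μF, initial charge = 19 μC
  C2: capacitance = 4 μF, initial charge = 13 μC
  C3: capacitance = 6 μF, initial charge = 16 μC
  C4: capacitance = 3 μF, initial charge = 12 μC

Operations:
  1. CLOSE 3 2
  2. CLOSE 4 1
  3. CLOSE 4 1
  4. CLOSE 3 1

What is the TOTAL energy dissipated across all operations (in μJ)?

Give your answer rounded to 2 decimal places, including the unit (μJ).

Answer: 94.86 μJ

Derivation:
Initial: C1(1μF, Q=19μC, V=19.00V), C2(4μF, Q=13μC, V=3.25V), C3(6μF, Q=16μC, V=2.67V), C4(3μF, Q=12μC, V=4.00V)
Op 1: CLOSE 3-2: Q_total=29.00, C_total=10.00, V=2.90; Q3=17.40, Q2=11.60; dissipated=0.408
Op 2: CLOSE 4-1: Q_total=31.00, C_total=4.00, V=7.75; Q4=23.25, Q1=7.75; dissipated=84.375
Op 3: CLOSE 4-1: Q_total=31.00, C_total=4.00, V=7.75; Q4=23.25, Q1=7.75; dissipated=0.000
Op 4: CLOSE 3-1: Q_total=25.15, C_total=7.00, V=3.59; Q3=21.56, Q1=3.59; dissipated=10.081
Total dissipated: 94.864 μJ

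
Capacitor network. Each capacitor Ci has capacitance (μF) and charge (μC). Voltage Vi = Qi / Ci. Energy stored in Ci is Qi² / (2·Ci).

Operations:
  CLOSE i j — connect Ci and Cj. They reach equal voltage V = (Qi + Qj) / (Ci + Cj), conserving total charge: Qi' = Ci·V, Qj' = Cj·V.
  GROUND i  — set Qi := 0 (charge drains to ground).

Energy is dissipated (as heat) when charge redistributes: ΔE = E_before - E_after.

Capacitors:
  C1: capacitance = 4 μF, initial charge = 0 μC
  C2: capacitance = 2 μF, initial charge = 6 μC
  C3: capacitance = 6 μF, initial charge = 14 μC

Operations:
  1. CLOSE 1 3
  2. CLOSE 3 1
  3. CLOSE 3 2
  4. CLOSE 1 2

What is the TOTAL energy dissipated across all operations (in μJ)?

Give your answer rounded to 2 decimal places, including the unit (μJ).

Initial: C1(4μF, Q=0μC, V=0.00V), C2(2μF, Q=6μC, V=3.00V), C3(6μF, Q=14μC, V=2.33V)
Op 1: CLOSE 1-3: Q_total=14.00, C_total=10.00, V=1.40; Q1=5.60, Q3=8.40; dissipated=6.533
Op 2: CLOSE 3-1: Q_total=14.00, C_total=10.00, V=1.40; Q3=8.40, Q1=5.60; dissipated=0.000
Op 3: CLOSE 3-2: Q_total=14.40, C_total=8.00, V=1.80; Q3=10.80, Q2=3.60; dissipated=1.920
Op 4: CLOSE 1-2: Q_total=9.20, C_total=6.00, V=1.53; Q1=6.13, Q2=3.07; dissipated=0.107
Total dissipated: 8.560 μJ

Answer: 8.56 μJ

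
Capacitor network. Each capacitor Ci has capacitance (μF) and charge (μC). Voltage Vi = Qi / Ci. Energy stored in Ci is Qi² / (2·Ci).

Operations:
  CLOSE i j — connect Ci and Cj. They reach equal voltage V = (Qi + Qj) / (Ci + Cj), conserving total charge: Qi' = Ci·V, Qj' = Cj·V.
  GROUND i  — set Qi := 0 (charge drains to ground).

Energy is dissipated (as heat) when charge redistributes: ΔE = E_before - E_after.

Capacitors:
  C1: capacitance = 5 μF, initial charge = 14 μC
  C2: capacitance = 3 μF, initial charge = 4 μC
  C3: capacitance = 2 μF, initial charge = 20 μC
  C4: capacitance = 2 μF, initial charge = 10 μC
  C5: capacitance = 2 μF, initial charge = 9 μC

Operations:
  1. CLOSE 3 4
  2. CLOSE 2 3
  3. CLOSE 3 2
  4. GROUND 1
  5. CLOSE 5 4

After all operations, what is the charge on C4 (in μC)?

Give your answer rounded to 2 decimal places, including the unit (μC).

Initial: C1(5μF, Q=14μC, V=2.80V), C2(3μF, Q=4μC, V=1.33V), C3(2μF, Q=20μC, V=10.00V), C4(2μF, Q=10μC, V=5.00V), C5(2μF, Q=9μC, V=4.50V)
Op 1: CLOSE 3-4: Q_total=30.00, C_total=4.00, V=7.50; Q3=15.00, Q4=15.00; dissipated=12.500
Op 2: CLOSE 2-3: Q_total=19.00, C_total=5.00, V=3.80; Q2=11.40, Q3=7.60; dissipated=22.817
Op 3: CLOSE 3-2: Q_total=19.00, C_total=5.00, V=3.80; Q3=7.60, Q2=11.40; dissipated=0.000
Op 4: GROUND 1: Q1=0; energy lost=19.600
Op 5: CLOSE 5-4: Q_total=24.00, C_total=4.00, V=6.00; Q5=12.00, Q4=12.00; dissipated=4.500
Final charges: Q1=0.00, Q2=11.40, Q3=7.60, Q4=12.00, Q5=12.00

Answer: 12.00 μC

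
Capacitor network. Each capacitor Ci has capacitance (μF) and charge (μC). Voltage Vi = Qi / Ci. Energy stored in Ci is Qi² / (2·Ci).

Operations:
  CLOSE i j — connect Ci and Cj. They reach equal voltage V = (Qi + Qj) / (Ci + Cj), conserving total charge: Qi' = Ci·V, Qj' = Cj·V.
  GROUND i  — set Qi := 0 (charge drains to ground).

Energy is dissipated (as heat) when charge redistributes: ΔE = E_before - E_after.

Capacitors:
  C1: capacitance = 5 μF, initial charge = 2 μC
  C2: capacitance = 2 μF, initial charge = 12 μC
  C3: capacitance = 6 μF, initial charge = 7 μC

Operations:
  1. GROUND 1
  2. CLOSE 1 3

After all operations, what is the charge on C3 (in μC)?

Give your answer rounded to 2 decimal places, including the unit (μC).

Initial: C1(5μF, Q=2μC, V=0.40V), C2(2μF, Q=12μC, V=6.00V), C3(6μF, Q=7μC, V=1.17V)
Op 1: GROUND 1: Q1=0; energy lost=0.400
Op 2: CLOSE 1-3: Q_total=7.00, C_total=11.00, V=0.64; Q1=3.18, Q3=3.82; dissipated=1.856
Final charges: Q1=3.18, Q2=12.00, Q3=3.82

Answer: 3.82 μC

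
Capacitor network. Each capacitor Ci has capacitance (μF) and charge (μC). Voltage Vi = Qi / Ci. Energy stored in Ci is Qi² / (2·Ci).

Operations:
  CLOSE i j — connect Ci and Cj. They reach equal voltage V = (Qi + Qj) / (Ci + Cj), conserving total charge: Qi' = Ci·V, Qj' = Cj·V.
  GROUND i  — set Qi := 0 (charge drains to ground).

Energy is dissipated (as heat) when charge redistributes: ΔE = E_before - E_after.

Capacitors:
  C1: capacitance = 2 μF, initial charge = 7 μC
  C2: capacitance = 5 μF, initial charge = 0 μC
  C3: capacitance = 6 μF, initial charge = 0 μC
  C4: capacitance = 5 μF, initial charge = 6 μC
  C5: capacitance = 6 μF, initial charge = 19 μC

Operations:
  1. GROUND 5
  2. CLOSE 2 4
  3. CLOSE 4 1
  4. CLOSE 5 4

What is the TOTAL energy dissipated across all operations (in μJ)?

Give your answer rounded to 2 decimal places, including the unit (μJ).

Initial: C1(2μF, Q=7μC, V=3.50V), C2(5μF, Q=0μC, V=0.00V), C3(6μF, Q=0μC, V=0.00V), C4(5μF, Q=6μC, V=1.20V), C5(6μF, Q=19μC, V=3.17V)
Op 1: GROUND 5: Q5=0; energy lost=30.083
Op 2: CLOSE 2-4: Q_total=6.00, C_total=10.00, V=0.60; Q2=3.00, Q4=3.00; dissipated=1.800
Op 3: CLOSE 4-1: Q_total=10.00, C_total=7.00, V=1.43; Q4=7.14, Q1=2.86; dissipated=6.007
Op 4: CLOSE 5-4: Q_total=7.14, C_total=11.00, V=0.65; Q5=3.90, Q4=3.25; dissipated=2.783
Total dissipated: 40.673 μJ

Answer: 40.67 μJ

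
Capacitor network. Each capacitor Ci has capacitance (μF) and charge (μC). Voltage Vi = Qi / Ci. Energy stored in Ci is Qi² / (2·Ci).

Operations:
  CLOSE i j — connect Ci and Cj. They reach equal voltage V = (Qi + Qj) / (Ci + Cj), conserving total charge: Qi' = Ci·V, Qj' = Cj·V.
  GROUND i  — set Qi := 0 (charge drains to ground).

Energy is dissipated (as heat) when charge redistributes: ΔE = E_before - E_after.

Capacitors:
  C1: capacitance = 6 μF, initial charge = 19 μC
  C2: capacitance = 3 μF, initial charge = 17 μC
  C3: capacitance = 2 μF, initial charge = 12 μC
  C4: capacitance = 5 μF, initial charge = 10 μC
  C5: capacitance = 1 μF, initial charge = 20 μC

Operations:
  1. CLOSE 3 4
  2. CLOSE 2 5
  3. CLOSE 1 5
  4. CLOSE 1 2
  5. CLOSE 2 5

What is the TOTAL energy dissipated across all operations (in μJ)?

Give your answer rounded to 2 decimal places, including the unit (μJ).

Answer: 132.65 μJ

Derivation:
Initial: C1(6μF, Q=19μC, V=3.17V), C2(3μF, Q=17μC, V=5.67V), C3(2μF, Q=12μC, V=6.00V), C4(5μF, Q=10μC, V=2.00V), C5(1μF, Q=20μC, V=20.00V)
Op 1: CLOSE 3-4: Q_total=22.00, C_total=7.00, V=3.14; Q3=6.29, Q4=15.71; dissipated=11.429
Op 2: CLOSE 2-5: Q_total=37.00, C_total=4.00, V=9.25; Q2=27.75, Q5=9.25; dissipated=77.042
Op 3: CLOSE 1-5: Q_total=28.25, C_total=7.00, V=4.04; Q1=24.21, Q5=4.04; dissipated=15.860
Op 4: CLOSE 1-2: Q_total=51.96, C_total=9.00, V=5.77; Q1=34.64, Q2=17.32; dissipated=27.189
Op 5: CLOSE 2-5: Q_total=21.36, C_total=4.00, V=5.34; Q2=16.02, Q5=5.34; dissipated=1.133
Total dissipated: 132.652 μJ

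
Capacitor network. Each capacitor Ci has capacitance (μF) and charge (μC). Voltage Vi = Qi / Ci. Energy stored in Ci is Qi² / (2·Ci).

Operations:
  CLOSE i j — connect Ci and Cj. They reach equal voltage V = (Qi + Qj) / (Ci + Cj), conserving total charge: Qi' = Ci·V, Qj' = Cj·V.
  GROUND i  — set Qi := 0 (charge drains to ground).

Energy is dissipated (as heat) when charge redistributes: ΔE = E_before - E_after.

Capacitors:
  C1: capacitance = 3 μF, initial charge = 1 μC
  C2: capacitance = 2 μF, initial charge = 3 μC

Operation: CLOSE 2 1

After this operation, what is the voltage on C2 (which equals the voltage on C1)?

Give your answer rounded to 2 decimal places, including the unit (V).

Answer: 0.80 V

Derivation:
Initial: C1(3μF, Q=1μC, V=0.33V), C2(2μF, Q=3μC, V=1.50V)
Op 1: CLOSE 2-1: Q_total=4.00, C_total=5.00, V=0.80; Q2=1.60, Q1=2.40; dissipated=0.817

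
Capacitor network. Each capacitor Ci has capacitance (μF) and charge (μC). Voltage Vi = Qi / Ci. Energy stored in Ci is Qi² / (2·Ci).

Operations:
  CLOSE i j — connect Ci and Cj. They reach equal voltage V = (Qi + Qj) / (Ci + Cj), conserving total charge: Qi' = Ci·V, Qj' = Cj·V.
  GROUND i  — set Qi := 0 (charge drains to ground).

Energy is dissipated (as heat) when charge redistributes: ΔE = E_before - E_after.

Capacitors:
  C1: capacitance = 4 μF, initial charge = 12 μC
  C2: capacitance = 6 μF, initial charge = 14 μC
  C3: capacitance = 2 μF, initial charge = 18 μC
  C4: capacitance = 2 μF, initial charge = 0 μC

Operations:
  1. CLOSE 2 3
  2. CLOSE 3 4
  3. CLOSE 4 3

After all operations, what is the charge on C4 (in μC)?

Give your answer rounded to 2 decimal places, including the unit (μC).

Initial: C1(4μF, Q=12μC, V=3.00V), C2(6μF, Q=14μC, V=2.33V), C3(2μF, Q=18μC, V=9.00V), C4(2μF, Q=0μC, V=0.00V)
Op 1: CLOSE 2-3: Q_total=32.00, C_total=8.00, V=4.00; Q2=24.00, Q3=8.00; dissipated=33.333
Op 2: CLOSE 3-4: Q_total=8.00, C_total=4.00, V=2.00; Q3=4.00, Q4=4.00; dissipated=8.000
Op 3: CLOSE 4-3: Q_total=8.00, C_total=4.00, V=2.00; Q4=4.00, Q3=4.00; dissipated=0.000
Final charges: Q1=12.00, Q2=24.00, Q3=4.00, Q4=4.00

Answer: 4.00 μC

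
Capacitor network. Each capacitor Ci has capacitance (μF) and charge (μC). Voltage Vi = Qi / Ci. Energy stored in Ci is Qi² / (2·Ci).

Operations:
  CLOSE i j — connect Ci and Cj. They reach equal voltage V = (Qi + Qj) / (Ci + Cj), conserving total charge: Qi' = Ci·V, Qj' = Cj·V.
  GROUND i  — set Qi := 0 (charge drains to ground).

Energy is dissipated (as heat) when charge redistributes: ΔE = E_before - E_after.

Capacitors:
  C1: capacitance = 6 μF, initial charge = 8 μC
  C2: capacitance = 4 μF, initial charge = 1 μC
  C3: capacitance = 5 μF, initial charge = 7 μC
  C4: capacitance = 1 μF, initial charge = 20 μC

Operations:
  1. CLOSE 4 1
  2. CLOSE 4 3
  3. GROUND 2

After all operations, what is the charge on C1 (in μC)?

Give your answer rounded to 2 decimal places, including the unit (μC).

Initial: C1(6μF, Q=8μC, V=1.33V), C2(4μF, Q=1μC, V=0.25V), C3(5μF, Q=7μC, V=1.40V), C4(1μF, Q=20μC, V=20.00V)
Op 1: CLOSE 4-1: Q_total=28.00, C_total=7.00, V=4.00; Q4=4.00, Q1=24.00; dissipated=149.333
Op 2: CLOSE 4-3: Q_total=11.00, C_total=6.00, V=1.83; Q4=1.83, Q3=9.17; dissipated=2.817
Op 3: GROUND 2: Q2=0; energy lost=0.125
Final charges: Q1=24.00, Q2=0.00, Q3=9.17, Q4=1.83

Answer: 24.00 μC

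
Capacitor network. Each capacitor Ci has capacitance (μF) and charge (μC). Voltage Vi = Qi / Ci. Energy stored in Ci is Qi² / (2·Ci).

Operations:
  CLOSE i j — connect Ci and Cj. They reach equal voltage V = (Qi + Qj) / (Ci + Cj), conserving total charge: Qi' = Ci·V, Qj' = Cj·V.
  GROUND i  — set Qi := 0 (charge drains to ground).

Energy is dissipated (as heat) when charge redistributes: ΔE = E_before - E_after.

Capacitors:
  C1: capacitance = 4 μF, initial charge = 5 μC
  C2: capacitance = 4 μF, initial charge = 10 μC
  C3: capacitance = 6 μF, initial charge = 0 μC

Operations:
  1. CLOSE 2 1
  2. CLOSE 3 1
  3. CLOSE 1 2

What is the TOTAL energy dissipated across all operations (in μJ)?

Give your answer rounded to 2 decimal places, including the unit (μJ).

Initial: C1(4μF, Q=5μC, V=1.25V), C2(4μF, Q=10μC, V=2.50V), C3(6μF, Q=0μC, V=0.00V)
Op 1: CLOSE 2-1: Q_total=15.00, C_total=8.00, V=1.88; Q2=7.50, Q1=7.50; dissipated=1.562
Op 2: CLOSE 3-1: Q_total=7.50, C_total=10.00, V=0.75; Q3=4.50, Q1=3.00; dissipated=4.219
Op 3: CLOSE 1-2: Q_total=10.50, C_total=8.00, V=1.31; Q1=5.25, Q2=5.25; dissipated=1.266
Total dissipated: 7.047 μJ

Answer: 7.05 μJ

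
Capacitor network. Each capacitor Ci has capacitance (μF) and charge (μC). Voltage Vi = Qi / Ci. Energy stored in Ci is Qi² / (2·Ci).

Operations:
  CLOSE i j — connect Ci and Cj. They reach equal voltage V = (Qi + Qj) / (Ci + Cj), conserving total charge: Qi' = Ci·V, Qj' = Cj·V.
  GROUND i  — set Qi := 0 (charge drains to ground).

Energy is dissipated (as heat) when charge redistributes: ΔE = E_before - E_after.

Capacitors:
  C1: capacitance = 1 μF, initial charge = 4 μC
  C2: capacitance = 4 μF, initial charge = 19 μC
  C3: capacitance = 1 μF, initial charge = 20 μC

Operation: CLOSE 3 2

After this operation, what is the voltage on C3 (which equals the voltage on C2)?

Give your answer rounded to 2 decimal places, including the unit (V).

Answer: 7.80 V

Derivation:
Initial: C1(1μF, Q=4μC, V=4.00V), C2(4μF, Q=19μC, V=4.75V), C3(1μF, Q=20μC, V=20.00V)
Op 1: CLOSE 3-2: Q_total=39.00, C_total=5.00, V=7.80; Q3=7.80, Q2=31.20; dissipated=93.025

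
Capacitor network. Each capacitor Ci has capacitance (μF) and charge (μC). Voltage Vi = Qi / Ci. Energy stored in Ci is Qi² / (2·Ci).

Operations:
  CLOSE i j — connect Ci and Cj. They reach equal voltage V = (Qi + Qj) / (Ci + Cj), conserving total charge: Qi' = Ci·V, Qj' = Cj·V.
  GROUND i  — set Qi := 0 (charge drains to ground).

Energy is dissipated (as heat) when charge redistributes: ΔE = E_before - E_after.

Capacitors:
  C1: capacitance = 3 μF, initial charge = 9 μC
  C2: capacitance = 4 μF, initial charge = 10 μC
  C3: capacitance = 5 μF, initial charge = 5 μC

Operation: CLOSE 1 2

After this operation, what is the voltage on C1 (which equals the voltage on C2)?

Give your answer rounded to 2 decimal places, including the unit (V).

Answer: 2.71 V

Derivation:
Initial: C1(3μF, Q=9μC, V=3.00V), C2(4μF, Q=10μC, V=2.50V), C3(5μF, Q=5μC, V=1.00V)
Op 1: CLOSE 1-2: Q_total=19.00, C_total=7.00, V=2.71; Q1=8.14, Q2=10.86; dissipated=0.214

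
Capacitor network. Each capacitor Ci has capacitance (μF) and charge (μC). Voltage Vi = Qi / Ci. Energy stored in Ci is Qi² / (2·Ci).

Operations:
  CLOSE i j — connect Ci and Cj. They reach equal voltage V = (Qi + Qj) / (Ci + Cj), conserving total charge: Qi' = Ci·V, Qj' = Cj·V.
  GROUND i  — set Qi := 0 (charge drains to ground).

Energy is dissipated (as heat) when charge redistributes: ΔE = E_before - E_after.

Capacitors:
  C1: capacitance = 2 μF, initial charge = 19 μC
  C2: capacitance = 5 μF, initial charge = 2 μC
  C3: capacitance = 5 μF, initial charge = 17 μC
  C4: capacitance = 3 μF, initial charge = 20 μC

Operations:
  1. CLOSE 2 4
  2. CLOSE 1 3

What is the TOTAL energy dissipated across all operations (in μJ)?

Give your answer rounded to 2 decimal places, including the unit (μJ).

Answer: 63.40 μJ

Derivation:
Initial: C1(2μF, Q=19μC, V=9.50V), C2(5μF, Q=2μC, V=0.40V), C3(5μF, Q=17μC, V=3.40V), C4(3μF, Q=20μC, V=6.67V)
Op 1: CLOSE 2-4: Q_total=22.00, C_total=8.00, V=2.75; Q2=13.75, Q4=8.25; dissipated=36.817
Op 2: CLOSE 1-3: Q_total=36.00, C_total=7.00, V=5.14; Q1=10.29, Q3=25.71; dissipated=26.579
Total dissipated: 63.395 μJ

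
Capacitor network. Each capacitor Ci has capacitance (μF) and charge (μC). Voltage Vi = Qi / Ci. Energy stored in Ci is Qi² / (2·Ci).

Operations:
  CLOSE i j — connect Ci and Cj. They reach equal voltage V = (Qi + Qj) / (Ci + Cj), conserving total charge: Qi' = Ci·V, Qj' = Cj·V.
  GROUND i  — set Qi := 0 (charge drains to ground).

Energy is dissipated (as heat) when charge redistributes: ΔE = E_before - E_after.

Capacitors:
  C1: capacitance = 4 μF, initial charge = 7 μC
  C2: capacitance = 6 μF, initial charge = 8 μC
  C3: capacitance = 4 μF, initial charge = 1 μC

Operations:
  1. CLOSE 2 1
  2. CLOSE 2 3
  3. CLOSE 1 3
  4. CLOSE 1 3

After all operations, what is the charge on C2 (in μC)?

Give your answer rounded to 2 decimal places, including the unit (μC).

Answer: 6.00 μC

Derivation:
Initial: C1(4μF, Q=7μC, V=1.75V), C2(6μF, Q=8μC, V=1.33V), C3(4μF, Q=1μC, V=0.25V)
Op 1: CLOSE 2-1: Q_total=15.00, C_total=10.00, V=1.50; Q2=9.00, Q1=6.00; dissipated=0.208
Op 2: CLOSE 2-3: Q_total=10.00, C_total=10.00, V=1.00; Q2=6.00, Q3=4.00; dissipated=1.875
Op 3: CLOSE 1-3: Q_total=10.00, C_total=8.00, V=1.25; Q1=5.00, Q3=5.00; dissipated=0.250
Op 4: CLOSE 1-3: Q_total=10.00, C_total=8.00, V=1.25; Q1=5.00, Q3=5.00; dissipated=0.000
Final charges: Q1=5.00, Q2=6.00, Q3=5.00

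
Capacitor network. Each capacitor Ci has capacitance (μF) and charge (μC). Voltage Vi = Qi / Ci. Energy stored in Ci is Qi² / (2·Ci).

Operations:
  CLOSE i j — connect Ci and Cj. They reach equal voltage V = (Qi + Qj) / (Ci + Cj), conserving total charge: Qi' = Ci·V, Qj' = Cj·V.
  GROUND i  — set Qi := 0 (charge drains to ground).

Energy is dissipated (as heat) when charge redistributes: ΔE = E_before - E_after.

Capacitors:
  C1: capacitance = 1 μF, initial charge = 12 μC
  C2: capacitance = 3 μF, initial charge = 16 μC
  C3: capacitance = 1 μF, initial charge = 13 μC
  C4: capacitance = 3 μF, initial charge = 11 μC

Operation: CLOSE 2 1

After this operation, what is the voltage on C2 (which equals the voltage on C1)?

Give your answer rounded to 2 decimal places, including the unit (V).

Initial: C1(1μF, Q=12μC, V=12.00V), C2(3μF, Q=16μC, V=5.33V), C3(1μF, Q=13μC, V=13.00V), C4(3μF, Q=11μC, V=3.67V)
Op 1: CLOSE 2-1: Q_total=28.00, C_total=4.00, V=7.00; Q2=21.00, Q1=7.00; dissipated=16.667

Answer: 7.00 V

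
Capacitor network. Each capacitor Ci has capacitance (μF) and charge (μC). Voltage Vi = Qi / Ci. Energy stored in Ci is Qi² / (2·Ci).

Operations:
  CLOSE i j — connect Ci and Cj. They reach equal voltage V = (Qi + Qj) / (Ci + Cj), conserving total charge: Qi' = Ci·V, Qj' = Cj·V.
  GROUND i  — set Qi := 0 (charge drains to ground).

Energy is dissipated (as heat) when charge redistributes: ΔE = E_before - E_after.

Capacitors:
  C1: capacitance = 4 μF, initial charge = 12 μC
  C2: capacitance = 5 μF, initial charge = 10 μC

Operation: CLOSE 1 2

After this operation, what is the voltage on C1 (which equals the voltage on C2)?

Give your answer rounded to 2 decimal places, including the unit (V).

Initial: C1(4μF, Q=12μC, V=3.00V), C2(5μF, Q=10μC, V=2.00V)
Op 1: CLOSE 1-2: Q_total=22.00, C_total=9.00, V=2.44; Q1=9.78, Q2=12.22; dissipated=1.111

Answer: 2.44 V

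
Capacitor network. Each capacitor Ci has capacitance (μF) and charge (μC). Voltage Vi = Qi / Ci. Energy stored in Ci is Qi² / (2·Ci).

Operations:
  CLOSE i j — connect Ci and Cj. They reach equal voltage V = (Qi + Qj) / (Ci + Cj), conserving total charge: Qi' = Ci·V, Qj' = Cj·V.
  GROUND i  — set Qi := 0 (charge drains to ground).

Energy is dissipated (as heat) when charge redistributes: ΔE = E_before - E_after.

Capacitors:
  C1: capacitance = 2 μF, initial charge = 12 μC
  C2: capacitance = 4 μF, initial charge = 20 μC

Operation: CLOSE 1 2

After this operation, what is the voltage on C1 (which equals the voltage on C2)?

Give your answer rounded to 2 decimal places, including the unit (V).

Initial: C1(2μF, Q=12μC, V=6.00V), C2(4μF, Q=20μC, V=5.00V)
Op 1: CLOSE 1-2: Q_total=32.00, C_total=6.00, V=5.33; Q1=10.67, Q2=21.33; dissipated=0.667

Answer: 5.33 V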